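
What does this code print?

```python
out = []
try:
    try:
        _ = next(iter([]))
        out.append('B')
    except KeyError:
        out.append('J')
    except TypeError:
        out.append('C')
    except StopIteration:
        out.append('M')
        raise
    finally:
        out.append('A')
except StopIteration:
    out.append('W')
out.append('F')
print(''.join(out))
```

Execution trace: 'M' (inner except StopIteration) → 'A' (inner finally) → 'W' (outer except StopIteration) → 'F' (after the try/except). Output: MAWF

Answer: MAWF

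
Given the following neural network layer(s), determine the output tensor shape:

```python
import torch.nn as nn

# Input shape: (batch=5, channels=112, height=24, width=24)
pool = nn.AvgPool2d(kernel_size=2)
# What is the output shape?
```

Input: (5, 112, 24, 24) -> Output: (5, 112, 12, 12)

Answer: (5, 112, 12, 12)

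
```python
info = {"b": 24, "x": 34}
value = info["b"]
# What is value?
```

Trace:
`info = {"b": 24, "x": 34}` → info = {'b': 24, 'x': 34}
`value = info["b"]` → value = 24
So value = 24

Answer: 24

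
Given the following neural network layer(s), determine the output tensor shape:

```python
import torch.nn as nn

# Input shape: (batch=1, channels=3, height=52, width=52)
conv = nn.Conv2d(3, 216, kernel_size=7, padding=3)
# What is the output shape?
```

Input: (1, 3, 52, 52) -> Output: (1, 216, 52, 52)

Answer: (1, 216, 52, 52)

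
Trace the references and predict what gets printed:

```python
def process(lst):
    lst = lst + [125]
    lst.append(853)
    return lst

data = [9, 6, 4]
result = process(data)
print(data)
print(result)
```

Key concept: rebinding parameter vs mutation.
Step by step:
`data = [9, 6, 4]` → data = [9, 6, 4]
`result = process(data)` → result = [9, 6, 4, 125, 853]
`print(data)` → prints [9, 6, 4]
`print(result)` → prints [9, 6, 4, 125, 853]

Answer:
[9, 6, 4]
[9, 6, 4, 125, 853]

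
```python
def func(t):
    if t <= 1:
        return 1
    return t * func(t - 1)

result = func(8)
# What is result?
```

func(8) = 8 * 7 * 6 * 5 * 4 * 3 * 2 * 1 = 40320

Answer: 40320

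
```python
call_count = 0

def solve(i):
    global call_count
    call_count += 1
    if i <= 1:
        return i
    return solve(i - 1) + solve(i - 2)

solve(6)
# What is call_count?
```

Calls(i) = 1 + Calls(i-1) + Calls(i-2); Calls(0)=Calls(1)=1. For i=6 this gives 25.

Answer: 25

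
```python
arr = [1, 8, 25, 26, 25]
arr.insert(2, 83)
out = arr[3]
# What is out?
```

Trace:
`arr = [1, 8, 25, 26, 25]` → arr = [1, 8, 25, 26, 25]
`arr.insert(2, 83)` → arr = [1, 8, 83, 25, 26, 25]
`out = arr[3]` → out = 25
So out = 25

Answer: 25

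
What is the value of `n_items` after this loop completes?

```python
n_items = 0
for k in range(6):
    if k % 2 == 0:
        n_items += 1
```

Count numbers divisible by 2 in range(6)
`n_items` takes the values: 0 → 1 → 2 → 3

Answer: 3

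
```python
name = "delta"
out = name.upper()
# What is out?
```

Trace:
`name = "delta"` → name = 'delta'
`out = name.upper()` → out = 'DELTA'
So out = 'DELTA'

Answer: 'DELTA'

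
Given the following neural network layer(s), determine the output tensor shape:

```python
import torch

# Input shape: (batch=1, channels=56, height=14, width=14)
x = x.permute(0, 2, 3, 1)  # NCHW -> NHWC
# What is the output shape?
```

Input: (1, 56, 14, 14) -> Output: (1, 14, 14, 56)

Answer: (1, 14, 14, 56)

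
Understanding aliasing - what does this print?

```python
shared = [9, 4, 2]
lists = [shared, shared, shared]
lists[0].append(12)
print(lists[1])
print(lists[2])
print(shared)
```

Key concept: list of same reference.
Step by step:
`shared = [9, 4, 2]` → shared = [9, 4, 2]
`lists = [shared, shared, shared]` → lists = [[9, 4, 2], [9, 4, 2], [9, 4, 2]]
`lists[0].append(12)` → shared = [9, 4, 2, 12]; lists = [[9, 4, 2, 12], [9, 4, 2, 12], [9, 4, 2, 12]]
`print(lists[1])` → prints [9, 4, 2, 12]
`print(lists[2])` → prints [9, 4, 2, 12]
`print(shared)` → prints [9, 4, 2, 12]

Answer:
[9, 4, 2, 12]
[9, 4, 2, 12]
[9, 4, 2, 12]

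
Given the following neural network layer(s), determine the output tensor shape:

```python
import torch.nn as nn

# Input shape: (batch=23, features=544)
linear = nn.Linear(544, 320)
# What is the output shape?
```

Input: (23, 544) -> Output: (23, 320)

Answer: (23, 320)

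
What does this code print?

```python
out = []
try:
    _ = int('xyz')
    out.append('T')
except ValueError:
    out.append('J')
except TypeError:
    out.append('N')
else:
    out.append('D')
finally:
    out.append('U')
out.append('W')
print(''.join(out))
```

Execution trace: 'J' (except ValueError) → 'U' (finally) → 'W' (after the try/except). Output: JUW

Answer: JUW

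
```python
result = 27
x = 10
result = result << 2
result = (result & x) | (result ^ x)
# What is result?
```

Trace:
`result = 27` → result = 27
`x = 10` → x = 10
`result = result << 2` → result = 108
`result = (result & x) | (result ^ x)` → result = 110
So result = 110

Answer: 110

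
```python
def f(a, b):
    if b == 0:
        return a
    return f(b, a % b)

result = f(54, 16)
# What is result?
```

f(54, 16) -> f(16, 6) -> f(6, 4) -> f(4, 2) -> f(2, 0) -> 2

Answer: 2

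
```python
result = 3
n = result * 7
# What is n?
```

Trace:
`result = 3` → result = 3
`n = result * 7` → n = 21
So n = 21

Answer: 21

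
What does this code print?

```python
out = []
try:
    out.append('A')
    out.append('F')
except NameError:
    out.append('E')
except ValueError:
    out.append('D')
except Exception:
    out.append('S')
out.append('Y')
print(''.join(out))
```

Execution trace: 'A' (try body) → 'F' (try body, no exception) → 'Y' (after the try/except). Output: AFY

Answer: AFY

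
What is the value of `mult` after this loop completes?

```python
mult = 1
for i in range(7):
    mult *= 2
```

2^7 = 128
`mult` takes the values: 1 → 2 → 4 → 8 → 16 → 32 → 64 → 128

Answer: 128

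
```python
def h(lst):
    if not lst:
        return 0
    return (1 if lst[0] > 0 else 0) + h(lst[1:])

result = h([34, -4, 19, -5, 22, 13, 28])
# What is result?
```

Count of positive elements in [34, -4, 19, -5, 22, 13, 28] = 5

Answer: 5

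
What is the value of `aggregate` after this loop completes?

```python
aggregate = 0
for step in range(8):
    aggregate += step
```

Sum of 0 to 7 = 28
`aggregate` takes the values: 0 → 1 → 3 → 6 → 10 → 15 → 21 → 28

Answer: 28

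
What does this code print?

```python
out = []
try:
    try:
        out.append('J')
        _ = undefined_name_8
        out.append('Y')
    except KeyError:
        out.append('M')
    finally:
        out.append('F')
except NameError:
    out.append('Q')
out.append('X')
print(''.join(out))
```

Execution trace: 'J' (inner try body) → 'F' (inner finally) → 'Q' (outer except NameError) → 'X' (after the try/except). Output: JFQX

Answer: JFQX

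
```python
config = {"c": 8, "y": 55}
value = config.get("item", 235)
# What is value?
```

Trace:
`config = {"c": 8, "y": 55}` → config = {'c': 8, 'y': 55}
`value = config.get("item", 235)` → value = 235
So value = 235

Answer: 235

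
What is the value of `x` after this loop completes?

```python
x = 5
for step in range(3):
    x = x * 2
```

Multiply by 2, 3 times: 5 * 2^3 = 40
`x` takes the values: 5 → 10 → 20 → 40

Answer: 40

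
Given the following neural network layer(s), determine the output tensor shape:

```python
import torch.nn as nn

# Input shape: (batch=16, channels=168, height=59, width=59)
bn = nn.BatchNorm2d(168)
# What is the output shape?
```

Input: (16, 168, 59, 59) -> Output: (16, 168, 59, 59)

Answer: (16, 168, 59, 59)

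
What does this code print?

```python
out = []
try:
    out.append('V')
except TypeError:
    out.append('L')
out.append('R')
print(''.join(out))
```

Execution trace: 'V' (try body, no exception) → 'R' (after the try/except). Output: VR

Answer: VR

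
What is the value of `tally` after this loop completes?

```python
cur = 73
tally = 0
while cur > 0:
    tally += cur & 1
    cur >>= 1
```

Count set bits in 73 (binary: 0b1001001)
`tally` takes the values: 0 → 1 → 2 → 3

Answer: 3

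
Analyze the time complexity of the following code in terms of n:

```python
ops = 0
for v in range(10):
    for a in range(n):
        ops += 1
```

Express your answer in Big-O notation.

Each loop level contributes: 1 × n. Multiplying the contributions gives O(n).

Answer: O(n)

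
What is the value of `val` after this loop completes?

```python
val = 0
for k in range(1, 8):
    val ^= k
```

XOR of 1 to 7
`val` takes the values: 0 → 1 → 3 → 0 → 4 → 1 → 7 → 0

Answer: 0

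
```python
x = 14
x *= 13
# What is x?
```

Trace:
`x = 14` → x = 14
`x *= 13` → x = 182
So x = 182

Answer: 182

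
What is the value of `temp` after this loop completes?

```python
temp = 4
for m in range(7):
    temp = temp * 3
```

Multiply by 3, 7 times: 4 * 3^7 = 8748
`temp` takes the values: 4 → 12 → 36 → 108 → 324 → 972 → 2916 → 8748

Answer: 8748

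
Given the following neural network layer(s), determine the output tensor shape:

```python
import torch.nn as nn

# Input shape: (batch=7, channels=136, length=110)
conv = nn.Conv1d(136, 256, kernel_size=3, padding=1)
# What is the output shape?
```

Input: (7, 136, 110) -> Output: (7, 256, 110)

Answer: (7, 256, 110)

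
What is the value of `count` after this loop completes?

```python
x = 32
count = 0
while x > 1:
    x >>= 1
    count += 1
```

Count right shifts until 1
`count` takes the values: 0 → 1 → 2 → 3 → 4 → 5

Answer: 5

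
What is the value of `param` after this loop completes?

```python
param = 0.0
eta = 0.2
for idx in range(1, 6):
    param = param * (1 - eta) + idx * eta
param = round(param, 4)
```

Moving average with lr=0.2
`param` takes the values: 0.0 → 0.2 → 0.56 → 1.048 → 1.6384 → 2.31072 → 2.3107

Answer: 2.3107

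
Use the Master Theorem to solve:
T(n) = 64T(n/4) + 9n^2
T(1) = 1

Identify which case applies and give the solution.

a=64, b=4, f(n)=9n^2. log_4(64) = 3. Since c=2 < 3, Case 1 applies: T(n) = Θ(n^log_b(a)) = O(n^3).

Answer: O(n^3) - Case 1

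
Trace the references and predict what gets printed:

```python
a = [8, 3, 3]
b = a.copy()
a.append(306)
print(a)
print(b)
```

Key concept: list.copy() creates independent copy.
Step by step:
`a = [8, 3, 3]` → a = [8, 3, 3]
`b = a.copy()` → b = [8, 3, 3]
`a.append(306)` → a = [8, 3, 3, 306]
`print(a)` → prints [8, 3, 3, 306]
`print(b)` → prints [8, 3, 3]

Answer:
[8, 3, 3, 306]
[8, 3, 3]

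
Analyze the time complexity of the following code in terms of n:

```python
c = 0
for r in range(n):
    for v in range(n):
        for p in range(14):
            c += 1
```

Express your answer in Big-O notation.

Each loop level contributes: n × n × 1. Multiplying the contributions gives O(n^2).

Answer: O(n^2)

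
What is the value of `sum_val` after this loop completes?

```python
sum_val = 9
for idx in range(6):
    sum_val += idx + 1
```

Start at 9, add 1 to 6 = 30
`sum_val` takes the values: 9 → 10 → 12 → 15 → 19 → 24 → 30

Answer: 30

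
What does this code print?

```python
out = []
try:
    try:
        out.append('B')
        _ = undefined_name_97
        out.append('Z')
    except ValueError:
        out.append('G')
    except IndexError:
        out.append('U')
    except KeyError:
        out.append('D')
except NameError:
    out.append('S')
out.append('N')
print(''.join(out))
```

Execution trace: 'B' (try body) → 'S' (outer except NameError) → 'N' (after the try/except). Output: BSN

Answer: BSN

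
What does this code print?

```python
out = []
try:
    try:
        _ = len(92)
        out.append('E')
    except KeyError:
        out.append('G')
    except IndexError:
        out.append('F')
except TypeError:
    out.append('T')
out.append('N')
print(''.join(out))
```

Execution trace: 'T' (outer except TypeError) → 'N' (after the try/except). Output: TN

Answer: TN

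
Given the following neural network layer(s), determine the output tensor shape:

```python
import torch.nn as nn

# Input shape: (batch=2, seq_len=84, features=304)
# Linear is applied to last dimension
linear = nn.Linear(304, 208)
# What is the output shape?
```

Input: (2, 84, 304) -> Output: (2, 84, 208)

Answer: (2, 84, 208)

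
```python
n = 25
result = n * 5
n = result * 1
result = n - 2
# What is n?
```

Trace:
`n = 25` → n = 25
`result = n * 5` → result = 125
`n = result * 1` → n = 125
`result = n - 2` → result = 123
So n = 125

Answer: 125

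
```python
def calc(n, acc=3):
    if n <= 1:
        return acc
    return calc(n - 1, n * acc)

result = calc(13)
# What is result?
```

Accumulator trace (n, acc): (13, 3) -> (12, 39) -> (11, 468) -> (10, 5148) -> (9, 51480) -> (8, 463320) -> (7, 3706560) -> (6, 25945920) -> (5, 155675520) -> (4, 778377600) -> (3, 3113510400) -> (2, 9340531200) -> (1, 18681062400) -> return 18681062400

Answer: 18681062400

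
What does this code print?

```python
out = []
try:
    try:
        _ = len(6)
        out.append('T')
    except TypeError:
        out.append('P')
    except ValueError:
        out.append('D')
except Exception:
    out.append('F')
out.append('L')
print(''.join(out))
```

Execution trace: 'P' (inner except TypeError) → 'L' (after the try/except). Output: PL

Answer: PL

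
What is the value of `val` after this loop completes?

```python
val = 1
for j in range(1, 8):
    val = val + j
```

Start at 1, add 1 through 7
`val` takes the values: 1 → 2 → 4 → 7 → 11 → 16 → 22 → 29

Answer: 29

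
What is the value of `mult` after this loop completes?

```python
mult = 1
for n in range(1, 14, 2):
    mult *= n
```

Product of 1, 3, 5, ... up to 13
`mult` takes the values: 1 → 3 → 15 → 105 → 945 → 10395 → 135135

Answer: 135135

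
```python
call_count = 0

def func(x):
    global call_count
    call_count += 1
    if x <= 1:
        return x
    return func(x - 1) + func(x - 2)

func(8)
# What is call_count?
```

Calls(x) = 1 + Calls(x-1) + Calls(x-2); Calls(0)=Calls(1)=1. For x=8 this gives 67.

Answer: 67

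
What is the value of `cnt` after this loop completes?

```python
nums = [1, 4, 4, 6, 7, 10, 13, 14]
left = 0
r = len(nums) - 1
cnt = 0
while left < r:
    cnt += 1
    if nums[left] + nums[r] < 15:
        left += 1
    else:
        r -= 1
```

Steps to find pair summing to 15
`cnt` takes the values: 0 → 1 → 2 → 3 → 4 → 5 → 6 → 7

Answer: 7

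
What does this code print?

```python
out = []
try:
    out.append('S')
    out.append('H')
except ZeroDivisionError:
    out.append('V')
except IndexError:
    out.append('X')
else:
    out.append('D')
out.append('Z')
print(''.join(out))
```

Execution trace: 'S' (try body) → 'H' (try body, no exception) → 'D' (else) → 'Z' (after the try/except). Output: SHDZ

Answer: SHDZ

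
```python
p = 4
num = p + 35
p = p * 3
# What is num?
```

Trace:
`p = 4` → p = 4
`num = p + 35` → num = 39
`p = p * 3` → p = 12
So num = 39

Answer: 39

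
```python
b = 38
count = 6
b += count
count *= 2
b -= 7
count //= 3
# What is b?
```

Trace:
`b = 38` → b = 38
`count = 6` → count = 6
`b += count` → b = 44
`count *= 2` → count = 12
`b -= 7` → b = 37
`count //= 3` → count = 4
So b = 37

Answer: 37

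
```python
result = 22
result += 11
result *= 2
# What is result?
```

Trace:
`result = 22` → result = 22
`result += 11` → result = 33
`result *= 2` → result = 66
So result = 66

Answer: 66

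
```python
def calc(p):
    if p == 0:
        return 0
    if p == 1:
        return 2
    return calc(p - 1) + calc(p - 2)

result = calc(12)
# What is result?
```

Build up from base cases: calc(0)=0, calc(1)=2, calc(2)=2, calc(3)=4, calc(4)=6, calc(5)=10, calc(6)=16, ..., calc(12)=288

Answer: 288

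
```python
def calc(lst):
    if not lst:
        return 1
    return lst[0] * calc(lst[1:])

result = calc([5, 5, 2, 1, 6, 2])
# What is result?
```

Product over [5, 5, 2, 1, 6, 2] = 5 * 5 * 2 * 1 * 6 * 2 = 600

Answer: 600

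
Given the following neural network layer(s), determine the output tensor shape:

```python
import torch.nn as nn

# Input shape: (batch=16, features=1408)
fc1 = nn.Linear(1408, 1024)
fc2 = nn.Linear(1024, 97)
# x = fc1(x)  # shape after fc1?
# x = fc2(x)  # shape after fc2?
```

Input: (16, 1408) -> after fc1: (16, 1024) -> Output: (16, 97)

Answer: (16, 97)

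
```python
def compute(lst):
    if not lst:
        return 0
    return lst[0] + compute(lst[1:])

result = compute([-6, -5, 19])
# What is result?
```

(-6) + (-5) + 19 + 0 = 8

Answer: 8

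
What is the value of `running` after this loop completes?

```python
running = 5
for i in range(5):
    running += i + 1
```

Start at 5, add 1 to 5 = 20
`running` takes the values: 5 → 6 → 8 → 11 → 15 → 20

Answer: 20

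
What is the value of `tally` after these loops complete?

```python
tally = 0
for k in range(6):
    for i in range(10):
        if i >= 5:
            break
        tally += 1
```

Inner breaks at 5, outer runs 6 times
`tally` takes the values: 0 → 1 → 2 → 3 → 4 → 5 → 6 → 7 → 8 → 9 → 10 → 11 → 12 → 13 → 14 → 15 → 16 → 17 → 18 → 19 → 20 → 21 → 22 → 23 → 24 → 25 → 26 → 27 → 28 → 29 → 30

Answer: 30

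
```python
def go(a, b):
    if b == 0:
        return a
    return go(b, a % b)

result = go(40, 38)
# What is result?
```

go(40, 38) -> go(38, 2) -> go(2, 0) -> 2

Answer: 2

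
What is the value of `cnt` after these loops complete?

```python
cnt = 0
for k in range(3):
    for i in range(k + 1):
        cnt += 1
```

Triangle: 1 + 2 + ... + 3
`cnt` takes the values: 0 → 1 → 2 → 3 → 4 → 5 → 6

Answer: 6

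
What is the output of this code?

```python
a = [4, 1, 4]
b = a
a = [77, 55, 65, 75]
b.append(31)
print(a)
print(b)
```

Key concept: rebinding vs mutation: a is rebound to a new list, b still points at the original.
Step by step:
`a = [4, 1, 4]` → a = [4, 1, 4]
`b = a` → b = [4, 1, 4] (same object as a)
`a = [77, 55, 65, 75]` → a = [77, 55, 65, 75]
`b.append(31)` → b = [4, 1, 4, 31]
`print(a)` → prints [77, 55, 65, 75]
`print(b)` → prints [4, 1, 4, 31]

Answer:
[77, 55, 65, 75]
[4, 1, 4, 31]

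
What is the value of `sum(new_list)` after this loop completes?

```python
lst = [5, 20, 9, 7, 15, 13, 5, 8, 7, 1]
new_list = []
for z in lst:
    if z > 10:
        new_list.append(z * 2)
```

Sum of doubled values > 10
`new_list` takes the values: [] → [40] → [40, 30] → [40, 30, 26]
So `sum(new_list)` = 96

Answer: 96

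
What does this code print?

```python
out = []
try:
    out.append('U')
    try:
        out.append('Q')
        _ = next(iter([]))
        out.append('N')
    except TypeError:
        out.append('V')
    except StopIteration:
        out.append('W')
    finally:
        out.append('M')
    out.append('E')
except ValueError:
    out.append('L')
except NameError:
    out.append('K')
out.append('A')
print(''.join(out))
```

Execution trace: 'U' (try body) → 'Q' (inner try body) → 'W' (inner except StopIteration) → 'M' (inner finally) → 'E' (try body, no exception) → 'A' (after the try/except). Output: UQWMEA

Answer: UQWMEA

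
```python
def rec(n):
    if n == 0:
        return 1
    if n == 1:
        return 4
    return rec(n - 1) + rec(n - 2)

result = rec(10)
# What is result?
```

Build up from base cases: rec(0)=1, rec(1)=4, rec(2)=5, rec(3)=9, rec(4)=14, rec(5)=23, rec(6)=37, ..., rec(10)=254

Answer: 254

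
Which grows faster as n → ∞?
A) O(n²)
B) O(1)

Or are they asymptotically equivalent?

O(n²) vs O(1): Higher order terms dominate.

Answer: A) O(n²) grows faster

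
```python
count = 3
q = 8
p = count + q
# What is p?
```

Trace:
`count = 3` → count = 3
`q = 8` → q = 8
`p = count + q` → p = 11
So p = 11

Answer: 11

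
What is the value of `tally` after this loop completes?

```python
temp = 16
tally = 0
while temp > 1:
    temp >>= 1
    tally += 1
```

Count right shifts until 1
`tally` takes the values: 0 → 1 → 2 → 3 → 4

Answer: 4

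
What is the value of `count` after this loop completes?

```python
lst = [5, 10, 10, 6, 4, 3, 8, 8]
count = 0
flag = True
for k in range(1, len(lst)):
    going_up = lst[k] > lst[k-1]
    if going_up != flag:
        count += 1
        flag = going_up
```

Count direction changes in [5, 10, 10, 6, 4, 3, 8, 8]
`count` takes the values: 0 → 1 → 2 → 3

Answer: 3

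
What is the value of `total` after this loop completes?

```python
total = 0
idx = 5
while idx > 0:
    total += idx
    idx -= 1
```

Sum 5 down to 1
`total` takes the values: 0 → 5 → 9 → 12 → 14 → 15

Answer: 15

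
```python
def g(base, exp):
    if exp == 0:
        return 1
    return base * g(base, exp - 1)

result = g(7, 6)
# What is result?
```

g(7, 6) = 7 * 7 * 7 * 7 * 7 * 7 = 117649

Answer: 117649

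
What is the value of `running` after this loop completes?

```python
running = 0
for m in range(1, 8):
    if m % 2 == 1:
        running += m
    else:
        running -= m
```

Add odd, subtract even
`running` takes the values: 0 → 1 → -1 → 2 → -2 → 3 → -3 → 4

Answer: 4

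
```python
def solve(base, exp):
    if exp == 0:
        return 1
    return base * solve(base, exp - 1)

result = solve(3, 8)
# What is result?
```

solve(3, 8) = 3 * 3 * 3 * 3 * 3 * 3 * 3 * 3 = 6561

Answer: 6561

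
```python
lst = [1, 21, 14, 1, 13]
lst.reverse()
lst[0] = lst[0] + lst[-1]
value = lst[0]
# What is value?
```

Trace:
`lst = [1, 21, 14, 1, 13]` → lst = [1, 21, 14, 1, 13]
`lst.reverse()` → lst = [13, 1, 14, 21, 1]
`lst[0] = lst[0] + lst[-1]` → lst = [14, 1, 14, 21, 1]
`value = lst[0]` → value = 14
So value = 14

Answer: 14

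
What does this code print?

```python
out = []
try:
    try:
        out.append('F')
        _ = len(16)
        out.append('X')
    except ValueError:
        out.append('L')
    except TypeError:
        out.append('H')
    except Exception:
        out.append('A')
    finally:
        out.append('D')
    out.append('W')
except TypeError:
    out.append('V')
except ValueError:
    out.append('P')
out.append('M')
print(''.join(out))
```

Execution trace: 'F' (inner try body) → 'H' (inner except TypeError) → 'D' (inner finally) → 'W' (try body, no exception) → 'M' (after the try/except). Output: FHDWM

Answer: FHDWM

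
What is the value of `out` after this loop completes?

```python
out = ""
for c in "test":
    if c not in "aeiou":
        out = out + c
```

Remove vowels from 'test'
`out` takes the values: "" → "t" → "ts" → "tst"

Answer: "tst"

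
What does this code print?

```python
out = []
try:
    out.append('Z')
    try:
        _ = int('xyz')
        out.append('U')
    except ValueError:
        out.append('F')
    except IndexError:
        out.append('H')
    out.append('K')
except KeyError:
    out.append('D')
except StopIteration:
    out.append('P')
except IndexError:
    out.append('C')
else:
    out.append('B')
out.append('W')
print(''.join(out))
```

Execution trace: 'Z' (try body) → 'F' (inner except ValueError) → 'K' (try body, no exception) → 'B' (else) → 'W' (after the try/except). Output: ZFKBW

Answer: ZFKBW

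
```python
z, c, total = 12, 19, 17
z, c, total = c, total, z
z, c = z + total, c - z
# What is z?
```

Trace:
`z, c, total = 12, 19, 17` → z = 12; c = 19; total = 17
`z, c, total = c, total, z` → z = 19; c = 17; total = 12
`z, c = z + total, c - z` → z = 31; c = -2
So z = 31

Answer: 31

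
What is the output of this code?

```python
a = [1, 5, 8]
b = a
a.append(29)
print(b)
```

Key concept: basic list aliasing.
Step by step:
`a = [1, 5, 8]` → a = [1, 5, 8]
`b = a` → b = [1, 5, 8] (same object as a)
`a.append(29)` → a = [1, 5, 8, 29] (same object as b); b = [1, 5, 8, 29] (same object as a)
`print(b)` → prints [1, 5, 8, 29]

Answer: [1, 5, 8, 29]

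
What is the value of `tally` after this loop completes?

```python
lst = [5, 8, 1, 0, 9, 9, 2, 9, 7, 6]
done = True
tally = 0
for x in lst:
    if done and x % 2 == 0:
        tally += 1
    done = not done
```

Count even values at even positions
`tally` takes the values: 0 → 1

Answer: 1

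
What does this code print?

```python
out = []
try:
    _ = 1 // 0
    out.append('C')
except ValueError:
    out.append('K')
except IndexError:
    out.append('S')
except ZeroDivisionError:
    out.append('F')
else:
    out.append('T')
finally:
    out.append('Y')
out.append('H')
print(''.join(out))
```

Execution trace: 'F' (except ZeroDivisionError) → 'Y' (finally) → 'H' (after the try/except). Output: FYH

Answer: FYH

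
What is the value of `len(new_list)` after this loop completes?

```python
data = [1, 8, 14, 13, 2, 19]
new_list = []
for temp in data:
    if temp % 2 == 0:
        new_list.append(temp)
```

Count even numbers in [1, 8, 14, 13, 2, 19]
`new_list` takes the values: [] → [8] → [8, 14] → [8, 14, 2]
So `len(new_list)` = 3

Answer: 3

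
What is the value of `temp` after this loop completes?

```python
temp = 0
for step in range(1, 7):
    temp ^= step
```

XOR of 1 to 6
`temp` takes the values: 0 → 1 → 3 → 0 → 4 → 1 → 7

Answer: 7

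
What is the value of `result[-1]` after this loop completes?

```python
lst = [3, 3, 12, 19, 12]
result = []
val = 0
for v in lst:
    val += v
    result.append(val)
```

Cumulative sum ends at 49
`result` takes the values: [] → [3] → [3, 6] → [3, 6, 18] → [3, 6, 18, 37] → [3, 6, 18, 37, 49]
So `result[-1]` = 49

Answer: 49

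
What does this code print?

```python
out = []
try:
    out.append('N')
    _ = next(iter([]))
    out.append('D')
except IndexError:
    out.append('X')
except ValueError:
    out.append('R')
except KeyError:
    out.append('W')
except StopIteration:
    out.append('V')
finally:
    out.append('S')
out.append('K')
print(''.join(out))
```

Execution trace: 'N' (try body) → 'V' (except StopIteration) → 'S' (finally) → 'K' (after the try/except). Output: NVSK

Answer: NVSK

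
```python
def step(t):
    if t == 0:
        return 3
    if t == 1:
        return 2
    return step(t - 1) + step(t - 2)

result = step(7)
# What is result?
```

Build up from base cases: step(0)=3, step(1)=2, step(2)=5, step(3)=7, step(4)=12, step(5)=19, step(6)=31, ..., step(7)=50

Answer: 50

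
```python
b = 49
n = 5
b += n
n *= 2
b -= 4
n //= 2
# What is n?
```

Trace:
`b = 49` → b = 49
`n = 5` → n = 5
`b += n` → b = 54
`n *= 2` → n = 10
`b -= 4` → b = 50
`n //= 2` → n = 5
So n = 5

Answer: 5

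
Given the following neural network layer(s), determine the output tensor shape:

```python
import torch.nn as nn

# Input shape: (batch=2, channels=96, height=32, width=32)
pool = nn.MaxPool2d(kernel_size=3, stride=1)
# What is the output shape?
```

Input: (2, 96, 32, 32) -> Output: (2, 96, 30, 30)

Answer: (2, 96, 30, 30)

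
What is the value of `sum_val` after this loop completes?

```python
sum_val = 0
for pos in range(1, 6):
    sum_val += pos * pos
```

Sum of squares 1² to 5² = 55
`sum_val` takes the values: 0 → 1 → 5 → 14 → 30 → 55

Answer: 55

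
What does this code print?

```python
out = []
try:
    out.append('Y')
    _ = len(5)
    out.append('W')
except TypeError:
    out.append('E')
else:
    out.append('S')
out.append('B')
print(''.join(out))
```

Execution trace: 'Y' (try body) → 'E' (except TypeError) → 'B' (after the try/except). Output: YEB

Answer: YEB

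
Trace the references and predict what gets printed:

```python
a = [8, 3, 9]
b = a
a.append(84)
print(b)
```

Key concept: basic list aliasing.
Step by step:
`a = [8, 3, 9]` → a = [8, 3, 9]
`b = a` → b = [8, 3, 9] (same object as a)
`a.append(84)` → a = [8, 3, 9, 84] (same object as b); b = [8, 3, 9, 84] (same object as a)
`print(b)` → prints [8, 3, 9, 84]

Answer: [8, 3, 9, 84]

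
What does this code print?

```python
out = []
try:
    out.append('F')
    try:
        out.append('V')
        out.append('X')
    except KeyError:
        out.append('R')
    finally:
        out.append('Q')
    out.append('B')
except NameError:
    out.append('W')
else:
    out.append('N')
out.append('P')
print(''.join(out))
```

Execution trace: 'F' (try body) → 'V' (inner try body) → 'X' (inner try body, no exception) → 'Q' (inner finally) → 'B' (try body, no exception) → 'N' (else) → 'P' (after the try/except). Output: FVXQBNP

Answer: FVXQBNP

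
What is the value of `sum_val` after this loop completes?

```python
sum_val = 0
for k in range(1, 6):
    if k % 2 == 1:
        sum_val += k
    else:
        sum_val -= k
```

Add odd, subtract even
`sum_val` takes the values: 0 → 1 → -1 → 2 → -2 → 3

Answer: 3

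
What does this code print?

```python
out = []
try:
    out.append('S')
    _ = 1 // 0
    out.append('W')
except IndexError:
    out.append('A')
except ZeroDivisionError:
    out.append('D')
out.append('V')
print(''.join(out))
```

Execution trace: 'S' (try body) → 'D' (except ZeroDivisionError) → 'V' (after the try/except). Output: SDV

Answer: SDV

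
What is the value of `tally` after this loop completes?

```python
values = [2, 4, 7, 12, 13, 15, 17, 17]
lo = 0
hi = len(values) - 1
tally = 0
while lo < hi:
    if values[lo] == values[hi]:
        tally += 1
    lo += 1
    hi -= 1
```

Count matching pairs from ends
`tally` takes the values: 0

Answer: 0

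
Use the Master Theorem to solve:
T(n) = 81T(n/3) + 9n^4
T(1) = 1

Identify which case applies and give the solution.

a=81, b=3, f(n)=9n^4. log_3(81) = 4. Since c=4 = 4, Case 2 applies: T(n) = Θ(n^log_b(a) · log n) = O(n^4 log n).

Answer: O(n^4 log n) - Case 2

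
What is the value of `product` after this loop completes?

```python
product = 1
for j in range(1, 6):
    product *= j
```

5! = 120
`product` takes the values: 1 → 2 → 6 → 24 → 120

Answer: 120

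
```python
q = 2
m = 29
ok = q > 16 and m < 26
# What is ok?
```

Trace:
`q = 2` → q = 2
`m = 29` → m = 29
`ok = q > 16 and m < 26` → ok = False
So ok = False

Answer: False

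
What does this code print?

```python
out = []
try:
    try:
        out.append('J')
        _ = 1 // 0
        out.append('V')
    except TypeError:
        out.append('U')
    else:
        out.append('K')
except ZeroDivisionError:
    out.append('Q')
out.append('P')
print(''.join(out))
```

Execution trace: 'J' (try body) → 'Q' (outer except ZeroDivisionError) → 'P' (after the try/except). Output: JQP

Answer: JQP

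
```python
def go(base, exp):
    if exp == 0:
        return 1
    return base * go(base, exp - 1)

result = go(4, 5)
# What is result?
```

go(4, 5) = 4 * 4 * 4 * 4 * 4 = 1024

Answer: 1024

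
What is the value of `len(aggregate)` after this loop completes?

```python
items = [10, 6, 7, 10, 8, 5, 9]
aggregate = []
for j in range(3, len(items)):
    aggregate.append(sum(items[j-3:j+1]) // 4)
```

Number of 4-element averages
`aggregate` takes the values: [] → [8] → [8, 7] → [8, 7, 7] → [8, 7, 7, 8]
So `len(aggregate)` = 4

Answer: 4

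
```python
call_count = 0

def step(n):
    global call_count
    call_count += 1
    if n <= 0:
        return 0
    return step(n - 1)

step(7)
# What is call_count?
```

Linear recursion stepping by 1: 8 calls from n=7 down to ≤0.

Answer: 8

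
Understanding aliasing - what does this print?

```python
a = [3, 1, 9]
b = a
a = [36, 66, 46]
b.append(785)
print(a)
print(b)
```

Key concept: rebinding vs mutation: a is rebound to a new list, b still points at the original.
Step by step:
`a = [3, 1, 9]` → a = [3, 1, 9]
`b = a` → b = [3, 1, 9] (same object as a)
`a = [36, 66, 46]` → a = [36, 66, 46]
`b.append(785)` → b = [3, 1, 9, 785]
`print(a)` → prints [36, 66, 46]
`print(b)` → prints [3, 1, 9, 785]

Answer:
[36, 66, 46]
[3, 1, 9, 785]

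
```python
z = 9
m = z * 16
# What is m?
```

Trace:
`z = 9` → z = 9
`m = z * 16` → m = 144
So m = 144

Answer: 144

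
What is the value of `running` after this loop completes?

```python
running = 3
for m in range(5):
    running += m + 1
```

Start at 3, add 1 to 5 = 18
`running` takes the values: 3 → 4 → 6 → 9 → 13 → 18

Answer: 18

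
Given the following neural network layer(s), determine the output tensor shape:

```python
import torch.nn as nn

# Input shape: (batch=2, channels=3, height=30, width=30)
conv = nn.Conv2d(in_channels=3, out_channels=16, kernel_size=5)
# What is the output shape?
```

Input: (2, 3, 30, 30) -> Output: (2, 16, 26, 26)

Answer: (2, 16, 26, 26)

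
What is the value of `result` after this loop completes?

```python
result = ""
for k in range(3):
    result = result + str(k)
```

Concatenate digits 0 to 2
`result` takes the values: "" → "0" → "01" → "012"

Answer: "012"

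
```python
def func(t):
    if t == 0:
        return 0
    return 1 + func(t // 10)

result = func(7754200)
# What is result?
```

Count of digits of 7754200: 7

Answer: 7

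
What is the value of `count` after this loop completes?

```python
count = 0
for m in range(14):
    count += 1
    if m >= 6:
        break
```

Loop breaks when m reaches 6, count is 7
`count` takes the values: 0 → 1 → 2 → 3 → 4 → 5 → 6 → 7

Answer: 7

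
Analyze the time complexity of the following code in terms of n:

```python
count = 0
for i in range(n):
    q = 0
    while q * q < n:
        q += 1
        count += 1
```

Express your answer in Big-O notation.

Each loop level contributes: n × √n. Multiplying the contributions gives O(n√n).

Answer: O(n√n)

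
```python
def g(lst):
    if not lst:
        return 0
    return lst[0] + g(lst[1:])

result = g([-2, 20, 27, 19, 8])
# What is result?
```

(-2) + 20 + 27 + 19 + 8 + 0 = 72

Answer: 72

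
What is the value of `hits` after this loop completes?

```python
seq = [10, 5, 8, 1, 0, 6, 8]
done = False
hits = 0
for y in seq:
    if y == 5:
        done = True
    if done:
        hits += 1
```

Count elements after first 5 in [10, 5, 8, 1, 0, 6, 8]
`hits` takes the values: 0 → 1 → 2 → 3 → 4 → 5 → 6

Answer: 6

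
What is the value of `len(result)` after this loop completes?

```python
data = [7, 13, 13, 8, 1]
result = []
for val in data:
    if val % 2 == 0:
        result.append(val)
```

Count even numbers in [7, 13, 13, 8, 1]
`result` takes the values: [] → [8]
So `len(result)` = 1

Answer: 1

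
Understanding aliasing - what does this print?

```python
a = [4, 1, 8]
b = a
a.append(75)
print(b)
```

Key concept: basic list aliasing.
Step by step:
`a = [4, 1, 8]` → a = [4, 1, 8]
`b = a` → b = [4, 1, 8] (same object as a)
`a.append(75)` → a = [4, 1, 8, 75] (same object as b); b = [4, 1, 8, 75] (same object as a)
`print(b)` → prints [4, 1, 8, 75]

Answer: [4, 1, 8, 75]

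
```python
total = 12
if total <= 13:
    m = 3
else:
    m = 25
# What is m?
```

Trace:
`total = 12` → total = 12
`if total <= 13: ...` → total <= 13 is True → m = 3
So m = 3

Answer: 3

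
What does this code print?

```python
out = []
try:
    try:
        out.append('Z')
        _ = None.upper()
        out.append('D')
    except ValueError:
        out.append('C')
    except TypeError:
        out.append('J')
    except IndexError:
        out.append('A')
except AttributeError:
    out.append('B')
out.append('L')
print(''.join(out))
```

Execution trace: 'Z' (try body) → 'B' (outer except AttributeError) → 'L' (after the try/except). Output: ZBL

Answer: ZBL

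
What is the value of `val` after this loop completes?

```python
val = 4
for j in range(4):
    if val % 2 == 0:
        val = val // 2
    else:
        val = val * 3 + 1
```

Collatz-style transformation from 4
`val` takes the values: 4 → 2 → 1 → 4 → 2

Answer: 2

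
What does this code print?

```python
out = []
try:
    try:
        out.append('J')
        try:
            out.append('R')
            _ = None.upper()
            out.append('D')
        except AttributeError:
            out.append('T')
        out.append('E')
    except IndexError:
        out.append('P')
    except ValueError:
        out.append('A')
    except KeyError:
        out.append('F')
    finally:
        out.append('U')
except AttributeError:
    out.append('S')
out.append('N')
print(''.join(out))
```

Execution trace: 'J' (try body) → 'R' (inner try body) → 'T' (inner except AttributeError) → 'E' (try body, no exception) → 'U' (finally) → 'N' (after the try/except). Output: JRTEUN

Answer: JRTEUN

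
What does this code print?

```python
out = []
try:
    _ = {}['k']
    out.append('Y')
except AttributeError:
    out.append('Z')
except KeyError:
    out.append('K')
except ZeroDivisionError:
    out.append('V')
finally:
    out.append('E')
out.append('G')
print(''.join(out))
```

Execution trace: 'K' (except KeyError) → 'E' (finally) → 'G' (after the try/except). Output: KEG

Answer: KEG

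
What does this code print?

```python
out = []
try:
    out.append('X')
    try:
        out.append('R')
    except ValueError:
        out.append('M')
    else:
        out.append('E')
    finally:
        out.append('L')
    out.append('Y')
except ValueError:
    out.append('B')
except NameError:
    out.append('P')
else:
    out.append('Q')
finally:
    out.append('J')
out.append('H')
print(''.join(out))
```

Execution trace: 'X' (try body) → 'R' (inner try body, no exception) → 'E' (inner else) → 'L' (inner finally) → 'Y' (try body, no exception) → 'Q' (else) → 'J' (finally) → 'H' (after the try/except). Output: XRELYQJH

Answer: XRELYQJH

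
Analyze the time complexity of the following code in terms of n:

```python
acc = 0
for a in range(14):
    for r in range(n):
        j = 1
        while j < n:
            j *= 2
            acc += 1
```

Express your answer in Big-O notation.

Each loop level contributes: 1 × n × log n. Multiplying the contributions gives O(n log n).

Answer: O(n log n)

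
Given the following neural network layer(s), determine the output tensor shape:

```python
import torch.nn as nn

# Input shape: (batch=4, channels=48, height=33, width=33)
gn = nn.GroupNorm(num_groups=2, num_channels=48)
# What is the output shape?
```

Input: (4, 48, 33, 33) -> Output: (4, 48, 33, 33)

Answer: (4, 48, 33, 33)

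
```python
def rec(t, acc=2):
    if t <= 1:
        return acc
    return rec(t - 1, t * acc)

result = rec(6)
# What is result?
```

Accumulator trace (n, acc): (6, 2) -> (5, 12) -> (4, 60) -> (3, 240) -> (2, 720) -> (1, 1440) -> return 1440

Answer: 1440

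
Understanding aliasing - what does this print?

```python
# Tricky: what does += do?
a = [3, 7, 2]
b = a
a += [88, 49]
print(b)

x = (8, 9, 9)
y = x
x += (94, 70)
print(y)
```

Key concept: += behavior differs for mutable vs immutable.
Step by step:
`a = [3, 7, 2]` → a = [3, 7, 2]
`b = a` → b = [3, 7, 2] (same object as a)
`a += [88, 49]` → a = [3, 7, 2, 88, 49] (same object as b); b = [3, 7, 2, 88, 49] (same object as a)
`print(b)` → prints [3, 7, 2, 88, 49]
`x = (8, 9, 9)` → x = (8, 9, 9)
`y = x` → y = (8, 9, 9)
`x += (94, 70)` → x = (8, 9, 9, 94, 70)
`print(y)` → prints (8, 9, 9)

Answer:
[3, 7, 2, 88, 49]
(8, 9, 9)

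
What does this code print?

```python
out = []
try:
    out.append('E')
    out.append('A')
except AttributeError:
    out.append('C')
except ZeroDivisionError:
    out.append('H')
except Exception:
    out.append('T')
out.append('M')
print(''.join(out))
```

Execution trace: 'E' (try body) → 'A' (try body, no exception) → 'M' (after the try/except). Output: EAM

Answer: EAM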